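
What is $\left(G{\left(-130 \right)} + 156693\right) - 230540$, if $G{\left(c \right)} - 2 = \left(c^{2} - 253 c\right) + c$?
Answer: $-24185$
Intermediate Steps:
$G{\left(c \right)} = 2 + c^{2} - 252 c$ ($G{\left(c \right)} = 2 + \left(\left(c^{2} - 253 c\right) + c\right) = 2 + \left(c^{2} - 252 c\right) = 2 + c^{2} - 252 c$)
$\left(G{\left(-130 \right)} + 156693\right) - 230540 = \left(\left(2 + \left(-130\right)^{2} - -32760\right) + 156693\right) - 230540 = \left(\left(2 + 16900 + 32760\right) + 156693\right) - 230540 = \left(49662 + 156693\right) - 230540 = 206355 - 230540 = -24185$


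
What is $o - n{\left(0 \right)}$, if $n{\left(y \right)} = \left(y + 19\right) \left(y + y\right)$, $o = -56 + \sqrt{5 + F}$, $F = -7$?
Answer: $-56 + i \sqrt{2} \approx -56.0 + 1.4142 i$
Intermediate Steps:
$o = -56 + i \sqrt{2}$ ($o = -56 + \sqrt{5 - 7} = -56 + \sqrt{-2} = -56 + i \sqrt{2} \approx -56.0 + 1.4142 i$)
$n{\left(y \right)} = 2 y \left(19 + y\right)$ ($n{\left(y \right)} = \left(19 + y\right) 2 y = 2 y \left(19 + y\right)$)
$o - n{\left(0 \right)} = \left(-56 + i \sqrt{2}\right) - 2 \cdot 0 \left(19 + 0\right) = \left(-56 + i \sqrt{2}\right) - 2 \cdot 0 \cdot 19 = \left(-56 + i \sqrt{2}\right) - 0 = \left(-56 + i \sqrt{2}\right) + 0 = -56 + i \sqrt{2}$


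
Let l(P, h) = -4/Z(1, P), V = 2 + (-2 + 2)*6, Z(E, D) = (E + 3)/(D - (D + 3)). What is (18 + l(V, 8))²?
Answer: 441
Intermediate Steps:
Z(E, D) = -1 - E/3 (Z(E, D) = (3 + E)/(D - (3 + D)) = (3 + E)/(D + (-3 - D)) = (3 + E)/(-3) = (3 + E)*(-⅓) = -1 - E/3)
V = 2 (V = 2 + 0*6 = 2 + 0 = 2)
l(P, h) = 3 (l(P, h) = -4/(-1 - ⅓*1) = -4/(-1 - ⅓) = -4/(-4/3) = -4*(-¾) = 3)
(18 + l(V, 8))² = (18 + 3)² = 21² = 441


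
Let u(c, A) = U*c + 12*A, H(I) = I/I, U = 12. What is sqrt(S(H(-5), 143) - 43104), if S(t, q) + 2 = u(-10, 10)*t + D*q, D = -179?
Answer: I*sqrt(68703) ≈ 262.11*I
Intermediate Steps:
H(I) = 1
u(c, A) = 12*A + 12*c (u(c, A) = 12*c + 12*A = 12*A + 12*c)
S(t, q) = -2 - 179*q (S(t, q) = -2 + ((12*10 + 12*(-10))*t - 179*q) = -2 + ((120 - 120)*t - 179*q) = -2 + (0*t - 179*q) = -2 + (0 - 179*q) = -2 - 179*q)
sqrt(S(H(-5), 143) - 43104) = sqrt((-2 - 179*143) - 43104) = sqrt((-2 - 25597) - 43104) = sqrt(-25599 - 43104) = sqrt(-68703) = I*sqrt(68703)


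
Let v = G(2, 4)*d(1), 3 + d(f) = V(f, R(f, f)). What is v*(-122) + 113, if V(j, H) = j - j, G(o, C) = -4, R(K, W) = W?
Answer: -1351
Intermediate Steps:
V(j, H) = 0
d(f) = -3 (d(f) = -3 + 0 = -3)
v = 12 (v = -4*(-3) = 12)
v*(-122) + 113 = 12*(-122) + 113 = -1464 + 113 = -1351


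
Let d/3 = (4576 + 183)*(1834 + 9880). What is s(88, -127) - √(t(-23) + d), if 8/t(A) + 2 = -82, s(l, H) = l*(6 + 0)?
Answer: 528 - 4*√4609573941/21 ≈ -12404.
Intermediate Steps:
s(l, H) = 6*l (s(l, H) = l*6 = 6*l)
d = 167240778 (d = 3*((4576 + 183)*(1834 + 9880)) = 3*(4759*11714) = 3*55746926 = 167240778)
t(A) = -2/21 (t(A) = 8/(-2 - 82) = 8/(-84) = 8*(-1/84) = -2/21)
s(88, -127) - √(t(-23) + d) = 6*88 - √(-2/21 + 167240778) = 528 - √(3512056336/21) = 528 - 4*√4609573941/21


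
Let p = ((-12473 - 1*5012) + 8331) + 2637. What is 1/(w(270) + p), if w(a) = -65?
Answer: -1/6582 ≈ -0.00015193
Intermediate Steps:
p = -6517 (p = ((-12473 - 5012) + 8331) + 2637 = (-17485 + 8331) + 2637 = -9154 + 2637 = -6517)
1/(w(270) + p) = 1/(-65 - 6517) = 1/(-6582) = -1/6582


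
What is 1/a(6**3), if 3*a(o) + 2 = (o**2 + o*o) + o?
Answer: 3/93526 ≈ 3.2077e-5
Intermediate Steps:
a(o) = -2/3 + o/3 + 2*o**2/3 (a(o) = -2/3 + ((o**2 + o*o) + o)/3 = -2/3 + ((o**2 + o**2) + o)/3 = -2/3 + (2*o**2 + o)/3 = -2/3 + (o + 2*o**2)/3 = -2/3 + (o/3 + 2*o**2/3) = -2/3 + o/3 + 2*o**2/3)
1/a(6**3) = 1/(-2/3 + (1/3)*6**3 + 2*(6**3)**2/3) = 1/(-2/3 + (1/3)*216 + (2/3)*216**2) = 1/(-2/3 + 72 + (2/3)*46656) = 1/(-2/3 + 72 + 31104) = 1/(93526/3) = 3/93526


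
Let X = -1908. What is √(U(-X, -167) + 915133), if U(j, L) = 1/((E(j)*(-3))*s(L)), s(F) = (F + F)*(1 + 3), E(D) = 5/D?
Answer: √2552214689230/1670 ≈ 956.63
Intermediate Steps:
s(F) = 8*F (s(F) = (2*F)*4 = 8*F)
U(j, L) = -j/(120*L) (U(j, L) = 1/(((5/j)*(-3))*(8*L)) = 1/((-15/j)*(8*L)) = 1/(-120*L/j) = -j/(120*L))
√(U(-X, -167) + 915133) = √(-1/120*(-1*(-1908))/(-167) + 915133) = √(-1/120*1908*(-1/167) + 915133) = √(159/1670 + 915133) = √(1528272269/1670) = √2552214689230/1670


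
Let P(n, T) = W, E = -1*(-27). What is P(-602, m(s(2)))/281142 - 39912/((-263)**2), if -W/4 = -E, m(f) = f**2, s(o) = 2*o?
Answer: -622970514/1080350611 ≈ -0.57664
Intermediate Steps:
E = 27
W = 108 (W = -(-4)*27 = -4*(-27) = 108)
P(n, T) = 108
P(-602, m(s(2)))/281142 - 39912/((-263)**2) = 108/281142 - 39912/((-263)**2) = 108*(1/281142) - 39912/69169 = 6/15619 - 39912*1/69169 = 6/15619 - 39912/69169 = -622970514/1080350611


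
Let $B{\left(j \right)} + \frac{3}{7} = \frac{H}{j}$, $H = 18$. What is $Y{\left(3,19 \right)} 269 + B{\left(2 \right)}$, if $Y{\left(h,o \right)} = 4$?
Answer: $\frac{7592}{7} \approx 1084.6$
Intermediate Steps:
$B{\left(j \right)} = - \frac{3}{7} + \frac{18}{j}$
$Y{\left(3,19 \right)} 269 + B{\left(2 \right)} = 4 \cdot 269 - \left(\frac{3}{7} - \frac{18}{2}\right) = 1076 + \left(- \frac{3}{7} + 18 \cdot \frac{1}{2}\right) = 1076 + \left(- \frac{3}{7} + 9\right) = 1076 + \frac{60}{7} = \frac{7592}{7}$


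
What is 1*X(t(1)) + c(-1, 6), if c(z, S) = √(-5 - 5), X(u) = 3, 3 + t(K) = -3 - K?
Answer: 3 + I*√10 ≈ 3.0 + 3.1623*I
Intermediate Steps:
t(K) = -6 - K (t(K) = -3 + (-3 - K) = -6 - K)
c(z, S) = I*√10 (c(z, S) = √(-10) = I*√10)
1*X(t(1)) + c(-1, 6) = 1*3 + I*√10 = 3 + I*√10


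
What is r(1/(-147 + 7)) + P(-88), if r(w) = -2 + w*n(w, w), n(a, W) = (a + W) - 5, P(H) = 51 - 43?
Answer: 59151/9800 ≈ 6.0358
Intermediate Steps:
P(H) = 8
n(a, W) = -5 + W + a (n(a, W) = (W + a) - 5 = -5 + W + a)
r(w) = -2 + w*(-5 + 2*w) (r(w) = -2 + w*(-5 + w + w) = -2 + w*(-5 + 2*w))
r(1/(-147 + 7)) + P(-88) = (-2 + (-5 + 2/(-147 + 7))/(-147 + 7)) + 8 = (-2 + (-5 + 2/(-140))/(-140)) + 8 = (-2 - (-5 + 2*(-1/140))/140) + 8 = (-2 - (-5 - 1/70)/140) + 8 = (-2 - 1/140*(-351/70)) + 8 = (-2 + 351/9800) + 8 = -19249/9800 + 8 = 59151/9800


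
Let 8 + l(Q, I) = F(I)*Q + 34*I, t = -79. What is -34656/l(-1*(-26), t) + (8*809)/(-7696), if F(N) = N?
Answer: 7374485/1141894 ≈ 6.4581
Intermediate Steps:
l(Q, I) = -8 + 34*I + I*Q (l(Q, I) = -8 + (I*Q + 34*I) = -8 + (34*I + I*Q) = -8 + 34*I + I*Q)
-34656/l(-1*(-26), t) + (8*809)/(-7696) = -34656/(-8 + 34*(-79) - (-79)*(-26)) + (8*809)/(-7696) = -34656/(-8 - 2686 - 79*26) + 6472*(-1/7696) = -34656/(-8 - 2686 - 2054) - 809/962 = -34656/(-4748) - 809/962 = -34656*(-1/4748) - 809/962 = 8664/1187 - 809/962 = 7374485/1141894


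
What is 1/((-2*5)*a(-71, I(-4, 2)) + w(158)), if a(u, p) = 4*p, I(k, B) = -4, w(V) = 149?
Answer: 1/309 ≈ 0.0032362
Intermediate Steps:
1/((-2*5)*a(-71, I(-4, 2)) + w(158)) = 1/((-2*5)*(4*(-4)) + 149) = 1/(-10*(-16) + 149) = 1/(160 + 149) = 1/309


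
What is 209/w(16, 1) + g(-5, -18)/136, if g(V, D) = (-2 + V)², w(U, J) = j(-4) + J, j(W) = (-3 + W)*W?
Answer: 29845/3944 ≈ 7.5672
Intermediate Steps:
j(W) = W*(-3 + W)
w(U, J) = 28 + J (w(U, J) = -4*(-3 - 4) + J = -4*(-7) + J = 28 + J)
209/w(16, 1) + g(-5, -18)/136 = 209/(28 + 1) + (-2 - 5)²/136 = 209/29 + (-7)²*(1/136) = 209*(1/29) + 49*(1/136) = 209/29 + 49/136 = 29845/3944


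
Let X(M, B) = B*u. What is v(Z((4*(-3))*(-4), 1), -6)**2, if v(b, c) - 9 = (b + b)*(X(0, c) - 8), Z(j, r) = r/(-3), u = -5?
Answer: 289/9 ≈ 32.111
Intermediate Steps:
Z(j, r) = -r/3 (Z(j, r) = r*(-1/3) = -r/3)
X(M, B) = -5*B (X(M, B) = B*(-5) = -5*B)
v(b, c) = 9 + 2*b*(-8 - 5*c) (v(b, c) = 9 + (b + b)*(-5*c - 8) = 9 + (2*b)*(-8 - 5*c) = 9 + 2*b*(-8 - 5*c))
v(Z((4*(-3))*(-4), 1), -6)**2 = (9 - (-16)/3 - 10*(-1/3*1)*(-6))**2 = (9 - 16*(-1/3) - 10*(-1/3)*(-6))**2 = (9 + 16/3 - 20)**2 = (-17/3)**2 = 289/9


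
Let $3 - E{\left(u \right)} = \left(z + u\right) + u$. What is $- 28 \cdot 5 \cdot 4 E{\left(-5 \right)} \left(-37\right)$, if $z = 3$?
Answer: $207200$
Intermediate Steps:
$E{\left(u \right)} = - 2 u$ ($E{\left(u \right)} = 3 - \left(\left(3 + u\right) + u\right) = 3 - \left(3 + 2 u\right) = - 2 u$)
$- 28 \cdot 5 \cdot 4 E{\left(-5 \right)} \left(-37\right) = - 28 \cdot 5 \cdot 4 \left(\left(-2\right) \left(-5\right)\right) \left(-37\right) = - 28 \cdot 20 \cdot 10 \left(-37\right) = \left(-28\right) 200 \left(-37\right) = \left(-5600\right) \left(-37\right) = 207200$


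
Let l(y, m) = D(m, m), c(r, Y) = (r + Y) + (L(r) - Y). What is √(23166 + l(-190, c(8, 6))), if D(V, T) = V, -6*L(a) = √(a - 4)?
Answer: √208563/3 ≈ 152.23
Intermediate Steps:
L(a) = -√(-4 + a)/6 (L(a) = -√(a - 4)/6 = -√(-4 + a)/6)
c(r, Y) = r - √(-4 + r)/6 (c(r, Y) = (r + Y) + (-√(-4 + r)/6 - Y) = (Y + r) + (-Y - √(-4 + r)/6) = r - √(-4 + r)/6)
l(y, m) = m
√(23166 + l(-190, c(8, 6))) = √(23166 + (8 - √(-4 + 8)/6)) = √(23166 + (8 - √4/6)) = √(23166 + (8 - ⅙*2)) = √(23166 + (8 - ⅓)) = √(23166 + 23/3) = √(69521/3) = √208563/3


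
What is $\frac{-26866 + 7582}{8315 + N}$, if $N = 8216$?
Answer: $- \frac{19284}{16531} \approx -1.1665$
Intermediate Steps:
$\frac{-26866 + 7582}{8315 + N} = \frac{-26866 + 7582}{8315 + 8216} = - \frac{19284}{16531}$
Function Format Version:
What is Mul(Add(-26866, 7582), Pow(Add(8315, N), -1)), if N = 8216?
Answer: Rational(-19284, 16531) ≈ -1.1665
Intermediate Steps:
Mul(Add(-26866, 7582), Pow(Add(8315, N), -1)) = Mul(Add(-26866, 7582), Pow(Add(8315, 8216), -1)) = Mul(-19284, Pow(16531, -1)) = Mul(-19284, Rational(1, 16531)) = Rational(-19284, 16531)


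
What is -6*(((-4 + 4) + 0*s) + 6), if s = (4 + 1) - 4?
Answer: -36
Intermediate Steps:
s = 1 (s = 5 - 4 = 1)
-6*(((-4 + 4) + 0*s) + 6) = -6*(((-4 + 4) + 0*1) + 6) = -6*((0 + 0) + 6) = -6*(0 + 6) = -6*6 = -36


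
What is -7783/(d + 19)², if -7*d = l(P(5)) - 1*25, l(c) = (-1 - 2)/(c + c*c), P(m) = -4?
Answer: -6101872/400689 ≈ -15.228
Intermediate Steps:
l(c) = -3/(c + c²)
d = 101/28 (d = -(-3/(-4*(1 - 4)) - 1*25)/7 = -(-3*(-¼)/(-3) - 25)/7 = -(-3*(-¼)*(-⅓) - 25)/7 = -(-¼ - 25)/7 = -⅐*(-101/4) = 101/28 ≈ 3.6071)
-7783/(d + 19)² = -7783/(101/28 + 19)² = -7783/((633/28)²) = -7783/400689/784 = -7783*784/400689 = -6101872/400689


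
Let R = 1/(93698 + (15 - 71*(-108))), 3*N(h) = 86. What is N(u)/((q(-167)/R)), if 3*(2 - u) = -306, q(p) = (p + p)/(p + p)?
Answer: 86/304143 ≈ 0.00028276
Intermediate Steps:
q(p) = 1 (q(p) = (2*p)/((2*p)) = (2*p)*(1/(2*p)) = 1)
u = 104 (u = 2 - ⅓*(-306) = 2 + 102 = 104)
N(h) = 86/3 (N(h) = (⅓)*86 = 86/3)
R = 1/101381 (R = 1/(93698 + (15 + 7668)) = 1/(93698 + 7683) = 1/101381 ≈ 9.8638e-6)
N(u)/((q(-167)/R)) = 86/(3*((1/(1/101381)))) = 86/(3*((1*101381))) = (86/3)/101381 = (86/3)*(1/101381) = 86/304143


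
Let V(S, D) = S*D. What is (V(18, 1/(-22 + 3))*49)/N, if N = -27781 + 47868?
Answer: -882/381653 ≈ -0.0023110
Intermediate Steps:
V(S, D) = D*S
N = 20087
(V(18, 1/(-22 + 3))*49)/N = ((18/(-22 + 3))*49)/20087 = ((18/(-19))*49)*(1/20087) = (-1/19*18*49)*(1/20087) = -18/19*49*(1/20087) = -882/19*1/20087 = -882/381653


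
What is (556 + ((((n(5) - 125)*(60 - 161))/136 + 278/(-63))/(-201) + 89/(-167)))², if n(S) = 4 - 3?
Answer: 354771448080001969/1151633752164 ≈ 3.0806e+5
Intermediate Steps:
n(S) = 1
(556 + ((((n(5) - 125)*(60 - 161))/136 + 278/(-63))/(-201) + 89/(-167)))² = (556 + ((((1 - 125)*(60 - 161))/136 + 278/(-63))/(-201) + 89/(-167)))² = (556 + ((-124*(-101)*(1/136) + 278*(-1/63))*(-1/201) + 89*(-1/167)))² = (556 + ((12524*(1/136) - 278/63)*(-1/201) - 89/167))² = (556 + ((3131/34 - 278/63)*(-1/201) - 89/167))² = (556 + ((187801/2142)*(-1/201) - 89/167))² = (556 + (-2803/6426 - 89/167))² = (556 - 1040015/1073142)² = (595626937/1073142)² = 354771448080001969/1151633752164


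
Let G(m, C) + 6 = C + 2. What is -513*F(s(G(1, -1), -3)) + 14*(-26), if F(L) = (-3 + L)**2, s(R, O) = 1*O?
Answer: -18832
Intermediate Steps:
G(m, C) = -4 + C (G(m, C) = -6 + (C + 2) = -6 + (2 + C) = -4 + C)
s(R, O) = O
-513*F(s(G(1, -1), -3)) + 14*(-26) = -513*(-3 - 3)**2 + 14*(-26) = -513*(-6)**2 - 364 = -513*36 - 364 = -18468 - 364 = -18832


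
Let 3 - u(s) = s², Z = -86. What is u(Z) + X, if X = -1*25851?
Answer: -33244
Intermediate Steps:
u(s) = 3 - s²
X = -25851
u(Z) + X = (3 - 1*(-86)²) - 25851 = (3 - 1*7396) - 25851 = (3 - 7396) - 25851 = -7393 - 25851 = -33244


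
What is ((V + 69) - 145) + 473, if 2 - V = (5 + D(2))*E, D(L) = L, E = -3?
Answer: 420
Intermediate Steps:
V = 23 (V = 2 - (5 + 2)*(-3) = 2 - 7*(-3) = 2 - 1*(-21) = 2 + 21 = 23)
((V + 69) - 145) + 473 = ((23 + 69) - 145) + 473 = (92 - 145) + 473 = -53 + 473 = 420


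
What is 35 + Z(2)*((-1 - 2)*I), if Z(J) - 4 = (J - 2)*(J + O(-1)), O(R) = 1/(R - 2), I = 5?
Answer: -25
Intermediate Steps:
O(R) = 1/(-2 + R)
Z(J) = 4 + (-2 + J)*(-⅓ + J) (Z(J) = 4 + (J - 2)*(J + 1/(-2 - 1)) = 4 + (-2 + J)*(J + 1/(-3)) = 4 + (-2 + J)*(J - ⅓) = 4 + (-2 + J)*(-⅓ + J))
35 + Z(2)*((-1 - 2)*I) = 35 + (14/3 + 2² - 7/3*2)*((-1 - 2)*5) = 35 + (14/3 + 4 - 14/3)*(-3*5) = 35 + 4*(-15) = 35 - 60 = -25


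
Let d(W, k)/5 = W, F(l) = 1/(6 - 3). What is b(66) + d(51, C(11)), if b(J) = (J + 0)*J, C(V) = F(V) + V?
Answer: 4611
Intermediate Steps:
F(l) = 1/3
C(V) = 1/3 + V
d(W, k) = 5*W
b(J) = J**2 (b(J) = J*J = J**2)
b(66) + d(51, C(11)) = 66**2 + 5*51 = 4356 + 255 = 4611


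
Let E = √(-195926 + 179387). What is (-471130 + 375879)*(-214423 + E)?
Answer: 20424005173 - 95251*I*√16539 ≈ 2.0424e+10 - 1.225e+7*I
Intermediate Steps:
E = I*√16539 (E = √(-16539) = I*√16539 ≈ 128.6*I)
(-471130 + 375879)*(-214423 + E) = (-471130 + 375879)*(-214423 + I*√16539) = -95251*(-214423 + I*√16539) = 20424005173 - 95251*I*√16539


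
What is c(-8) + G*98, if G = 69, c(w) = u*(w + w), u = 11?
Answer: 6586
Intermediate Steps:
c(w) = 22*w (c(w) = 11*(w + w) = 11*(2*w) = 22*w)
c(-8) + G*98 = 22*(-8) + 69*98 = -176 + 6762 = 6586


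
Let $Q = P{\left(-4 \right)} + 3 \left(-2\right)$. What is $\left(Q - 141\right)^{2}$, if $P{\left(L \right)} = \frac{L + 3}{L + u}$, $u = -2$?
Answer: $\frac{776161}{36} \approx 21560.0$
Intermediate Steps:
$P{\left(L \right)} = \frac{3 + L}{-2 + L}$ ($P{\left(L \right)} = \frac{L + 3}{L - 2} = \frac{3 + L}{-2 + L}$)
$Q = - \frac{35}{6}$ ($Q = \frac{3 - 4}{-2 - 4} + 3 \left(-2\right) = \frac{1}{-6} \left(-1\right) - 6 = \left(- \frac{1}{6}\right) \left(-1\right) - 6 = \frac{1}{6} - 6 = - \frac{35}{6} \approx -5.8333$)
$\left(Q - 141\right)^{2} = \left(- \frac{35}{6} - 141\right)^{2} = \left(- \frac{881}{6}\right)^{2} = \frac{776161}{36}$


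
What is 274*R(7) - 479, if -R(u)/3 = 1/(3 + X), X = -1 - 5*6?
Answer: -6295/14 ≈ -449.64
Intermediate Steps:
X = -31 (X = -1 - 30 = -31)
R(u) = 3/28 (R(u) = -3/(3 - 31) = -3/(-28) = -3*(-1/28) = 3/28)
274*R(7) - 479 = 274*(3/28) - 479 = 411/14 - 479 = -6295/14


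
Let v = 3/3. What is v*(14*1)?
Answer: 14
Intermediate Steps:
v = 1 (v = 3*(1/3) = 1)
v*(14*1) = 1*(14*1) = 1*14 = 14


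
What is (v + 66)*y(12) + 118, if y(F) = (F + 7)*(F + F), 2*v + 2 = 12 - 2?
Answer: 32038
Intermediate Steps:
v = 4 (v = -1 + (12 - 2)/2 = -1 + (½)*10 = -1 + 5 = 4)
y(F) = 2*F*(7 + F) (y(F) = (7 + F)*(2*F) = 2*F*(7 + F))
(v + 66)*y(12) + 118 = (4 + 66)*(2*12*(7 + 12)) + 118 = 70*(2*12*19) + 118 = 70*456 + 118 = 31920 + 118 = 32038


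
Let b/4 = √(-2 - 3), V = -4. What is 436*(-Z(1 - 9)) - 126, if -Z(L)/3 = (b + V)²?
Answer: -83838 - 41856*I*√5 ≈ -83838.0 - 93593.0*I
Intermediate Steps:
b = 4*I*√5 (b = 4*√(-2 - 3) = 4*√(-5) = 4*(I*√5) = 4*I*√5 ≈ 8.9443*I)
Z(L) = -3*(-4 + 4*I*√5)² (Z(L) = -3*(4*I*√5 - 4)² = -3*(-4 + 4*I*√5)²)
436*(-Z(1 - 9)) - 126 = 436*(-(192 + 96*I*√5)) - 126 = 436*(-192 - 96*I*√5) - 126 = (-83712 - 41856*I*√5) - 126 = -83838 - 41856*I*√5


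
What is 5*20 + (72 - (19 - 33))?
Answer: 186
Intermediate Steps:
5*20 + (72 - (19 - 33)) = 100 + (72 - 1*(-14)) = 100 + (72 + 14) = 100 + 86 = 186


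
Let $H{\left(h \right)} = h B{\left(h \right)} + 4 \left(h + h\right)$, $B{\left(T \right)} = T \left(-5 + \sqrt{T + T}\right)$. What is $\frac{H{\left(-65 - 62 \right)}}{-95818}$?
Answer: $\frac{81661}{95818} - \frac{16129 i \sqrt{254}}{95818} \approx 0.85225 - 2.6827 i$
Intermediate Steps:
$B{\left(T \right)} = T \left(-5 + \sqrt{2} \sqrt{T}\right)$ ($B{\left(T \right)} = T \left(-5 + \sqrt{2 T}\right) = T \left(-5 + \sqrt{2} \sqrt{T}\right)$)
$H{\left(h \right)} = 8 h + h \left(- 5 h + \sqrt{2} h^{\frac{3}{2}}\right)$ ($H{\left(h \right)} = h \left(- 5 h + \sqrt{2} h^{\frac{3}{2}}\right) + 4 \left(h + h\right) = h \left(- 5 h + \sqrt{2} h^{\frac{3}{2}}\right) + 4 \cdot 2 h = h \left(- 5 h + \sqrt{2} h^{\frac{3}{2}}\right) + 8 h = 8 h + h \left(- 5 h + \sqrt{2} h^{\frac{3}{2}}\right)$)
$\frac{H{\left(-65 - 62 \right)}}{-95818} = \frac{\left(-65 - 62\right) \left(8 - 5 \left(-65 - 62\right) + \sqrt{2} \left(-65 - 62\right)^{\frac{3}{2}}\right)}{-95818} = \left(-65 - 62\right) \left(8 - 5 \left(-65 - 62\right) + \sqrt{2} \left(-65 - 62\right)^{\frac{3}{2}}\right) \left(- \frac{1}{95818}\right) = - 127 \left(8 - -635 + \sqrt{2} \left(-127\right)^{\frac{3}{2}}\right) \left(- \frac{1}{95818}\right) = - 127 \left(8 + 635 + \sqrt{2} \left(- 127 i \sqrt{127}\right)\right) \left(- \frac{1}{95818}\right) = - 127 \left(8 + 635 - 127 i \sqrt{254}\right) \left(- \frac{1}{95818}\right) = - 127 \left(643 - 127 i \sqrt{254}\right) \left(- \frac{1}{95818}\right) = \left(-81661 + 16129 i \sqrt{254}\right) \left(- \frac{1}{95818}\right) = \frac{81661}{95818} - \frac{16129 i \sqrt{254}}{95818}$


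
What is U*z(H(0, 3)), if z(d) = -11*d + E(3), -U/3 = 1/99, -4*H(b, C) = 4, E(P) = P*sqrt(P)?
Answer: -1/3 - sqrt(3)/11 ≈ -0.49079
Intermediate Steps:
E(P) = P**(3/2)
H(b, C) = -1 (H(b, C) = -1/4*4 = -1)
U = -1/33 (U = -3/99 = -3*1/99 = -1/33 ≈ -0.030303)
z(d) = -11*d + 3*sqrt(3) (z(d) = -11*d + 3**(3/2) = -11*d + 3*sqrt(3))
U*z(H(0, 3)) = -(-11*(-1) + 3*sqrt(3))/33 = -(11 + 3*sqrt(3))/33 = -1/3 - sqrt(3)/11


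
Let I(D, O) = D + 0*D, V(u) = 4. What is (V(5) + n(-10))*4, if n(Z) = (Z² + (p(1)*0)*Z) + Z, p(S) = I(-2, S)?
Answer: 376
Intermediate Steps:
I(D, O) = D (I(D, O) = D + 0 = D)
p(S) = -2
n(Z) = Z + Z² (n(Z) = (Z² + (-2*0)*Z) + Z = (Z² + 0*Z) + Z = (Z² + 0) + Z = Z² + Z = Z + Z²)
(V(5) + n(-10))*4 = (4 - 10*(1 - 10))*4 = (4 - 10*(-9))*4 = (4 + 90)*4 = 94*4 = 376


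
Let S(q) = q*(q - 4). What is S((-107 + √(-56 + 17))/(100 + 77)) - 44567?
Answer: -1396152377/31329 - 922*I*√39/31329 ≈ -44564.0 - 0.18379*I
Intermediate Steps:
S(q) = q*(-4 + q)
S((-107 + √(-56 + 17))/(100 + 77)) - 44567 = ((-107 + √(-56 + 17))/(100 + 77))*(-4 + (-107 + √(-56 + 17))/(100 + 77)) - 44567 = ((-107 + √(-39))/177)*(-4 + (-107 + √(-39))/177) - 44567 = ((-107 + I*√39)*(1/177))*(-4 + (-107 + I*√39)*(1/177)) - 44567 = (-107/177 + I*√39/177)*(-4 + (-107/177 + I*√39/177)) - 44567 = (-107/177 + I*√39/177)*(-815/177 + I*√39/177) - 44567 = (-815/177 + I*√39/177)*(-107/177 + I*√39/177) - 44567 = -44567 + (-815/177 + I*√39/177)*(-107/177 + I*√39/177)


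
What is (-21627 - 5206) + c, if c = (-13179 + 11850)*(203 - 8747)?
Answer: 11328143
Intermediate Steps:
c = 11354976 (c = -1329*(-8544) = 11354976)
(-21627 - 5206) + c = (-21627 - 5206) + 11354976 = -26833 + 11354976 = 11328143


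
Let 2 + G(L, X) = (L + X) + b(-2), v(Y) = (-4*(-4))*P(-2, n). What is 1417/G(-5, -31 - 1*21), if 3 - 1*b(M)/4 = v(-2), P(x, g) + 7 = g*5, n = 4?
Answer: -1417/879 ≈ -1.6121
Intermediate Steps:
P(x, g) = -7 + 5*g (P(x, g) = -7 + g*5 = -7 + 5*g)
v(Y) = 208 (v(Y) = (-4*(-4))*(-7 + 5*4) = 16*(-7 + 20) = 16*13 = 208)
b(M) = -820 (b(M) = 12 - 4*208 = 12 - 832 = -820)
G(L, X) = -822 + L + X (G(L, X) = -2 + ((L + X) - 820) = -2 + (-820 + L + X) = -822 + L + X)
1417/G(-5, -31 - 1*21) = 1417/(-822 - 5 + (-31 - 1*21)) = 1417/(-822 - 5 + (-31 - 21)) = 1417/(-822 - 5 - 52) = 1417/(-879) = 1417*(-1/879) = -1417/879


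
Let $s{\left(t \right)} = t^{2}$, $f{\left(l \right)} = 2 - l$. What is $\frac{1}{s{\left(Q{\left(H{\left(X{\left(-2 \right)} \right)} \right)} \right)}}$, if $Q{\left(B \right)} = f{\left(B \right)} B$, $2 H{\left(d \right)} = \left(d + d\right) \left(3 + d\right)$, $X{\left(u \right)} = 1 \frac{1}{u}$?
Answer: $\frac{256}{4225} \approx 0.060592$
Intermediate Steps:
$X{\left(u \right)} = \frac{1}{u}$
$H{\left(d \right)} = d \left(3 + d\right)$ ($H{\left(d \right)} = \frac{\left(d + d\right) \left(3 + d\right)}{2} = \frac{2 d \left(3 + d\right)}{2} = d \left(3 + d\right)$)
$Q{\left(B \right)} = B \left(2 - B\right)$ ($Q{\left(B \right)} = \left(2 - B\right) B = B \left(2 - B\right)$)
$\frac{1}{s{\left(Q{\left(H{\left(X{\left(-2 \right)} \right)} \right)} \right)}} = \frac{1}{\left(\frac{3 + \frac{1}{-2}}{-2} \left(2 - \frac{3 + \frac{1}{-2}}{-2}\right)\right)^{2}} = \frac{1}{\left(- \frac{3 - \frac{1}{2}}{2} \left(2 - - \frac{3 - \frac{1}{2}}{2}\right)\right)^{2}} = \frac{1}{\left(\left(- \frac{1}{2}\right) \frac{5}{2} \left(2 - \left(- \frac{1}{2}\right) \frac{5}{2}\right)\right)^{2}} = \frac{1}{\left(- \frac{5 \left(2 - - \frac{5}{4}\right)}{4}\right)^{2}} = \frac{1}{\left(- \frac{5 \left(2 + \frac{5}{4}\right)}{4}\right)^{2}} = \frac{1}{\left(\left(- \frac{5}{4}\right) \frac{13}{4}\right)^{2}} = \frac{1}{\left(- \frac{65}{16}\right)^{2}} = \frac{1}{\frac{4225}{256}} = \frac{256}{4225}$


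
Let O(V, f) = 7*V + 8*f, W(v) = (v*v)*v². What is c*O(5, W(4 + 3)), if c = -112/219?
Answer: -2155216/219 ≈ -9841.2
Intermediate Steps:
c = -112/219 (c = -112*1/219 = -112/219 ≈ -0.51142)
W(v) = v⁴ (W(v) = v²*v² = v⁴)
c*O(5, W(4 + 3)) = -112*(7*5 + 8*(4 + 3)⁴)/219 = -112*(35 + 8*7⁴)/219 = -112*(35 + 8*2401)/219 = -112*(35 + 19208)/219 = -112/219*19243 = -2155216/219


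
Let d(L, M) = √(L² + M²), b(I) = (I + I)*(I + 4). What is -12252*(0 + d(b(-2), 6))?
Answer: -122520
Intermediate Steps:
b(I) = 2*I*(4 + I) (b(I) = (2*I)*(4 + I) = 2*I*(4 + I))
-12252*(0 + d(b(-2), 6)) = -12252*(0 + √((2*(-2)*(4 - 2))² + 6²)) = -12252*(0 + √((2*(-2)*2)² + 36)) = -12252*(0 + √((-8)² + 36)) = -12252*(0 + √(64 + 36)) = -12252*(0 + √100) = -12252*(0 + 10) = -12252*10 = -122520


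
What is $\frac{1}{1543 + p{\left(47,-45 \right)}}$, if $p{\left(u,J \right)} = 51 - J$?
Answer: $\frac{1}{1639} \approx 0.00061013$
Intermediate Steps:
$\frac{1}{1543 + p{\left(47,-45 \right)}} = \frac{1}{1543 + \left(51 - -45\right)} = \frac{1}{1543 + \left(51 + 45\right)} = \frac{1}{1543 + 96} = \frac{1}{1639}$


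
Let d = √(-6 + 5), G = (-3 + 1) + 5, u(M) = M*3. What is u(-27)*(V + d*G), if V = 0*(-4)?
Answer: -243*I ≈ -243.0*I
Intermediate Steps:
u(M) = 3*M
V = 0
G = 3 (G = -2 + 5 = 3)
d = I (d = √(-1) = I ≈ 1.0*I)
u(-27)*(V + d*G) = (3*(-27))*(0 + I*3) = -81*(0 + 3*I) = -243*I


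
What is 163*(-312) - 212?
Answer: -51068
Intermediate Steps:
163*(-312) - 212 = -50856 - 212 = -51068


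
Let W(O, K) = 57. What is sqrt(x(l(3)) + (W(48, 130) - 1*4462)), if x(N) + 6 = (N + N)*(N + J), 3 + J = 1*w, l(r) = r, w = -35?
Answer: I*sqrt(4621) ≈ 67.978*I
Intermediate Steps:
J = -38 (J = -3 + 1*(-35) = -3 - 35 = -38)
x(N) = -6 + 2*N*(-38 + N) (x(N) = -6 + (N + N)*(N - 38) = -6 + (2*N)*(-38 + N) = -6 + 2*N*(-38 + N))
sqrt(x(l(3)) + (W(48, 130) - 1*4462)) = sqrt((-6 - 76*3 + 2*3**2) + (57 - 1*4462)) = sqrt((-6 - 228 + 2*9) + (57 - 4462)) = sqrt((-6 - 228 + 18) - 4405) = sqrt(-216 - 4405) = sqrt(-4621) = I*sqrt(4621)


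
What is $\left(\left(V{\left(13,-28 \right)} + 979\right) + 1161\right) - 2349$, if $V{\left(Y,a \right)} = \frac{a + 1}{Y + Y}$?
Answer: $- \frac{5461}{26} \approx -210.04$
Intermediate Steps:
$V{\left(Y,a \right)} = \frac{1 + a}{2 Y}$
$\left(\left(V{\left(13,-28 \right)} + 979\right) + 1161\right) - 2349 = \left(\left(\frac{1 - 28}{2 \cdot 13} + 979\right) + 1161\right) - 2349 = \left(\left(\frac{1}{2} \cdot \frac{1}{13} \left(-27\right) + 979\right) + 1161\right) - 2349 = \left(\left(- \frac{27}{26} + 979\right) + 1161\right) - 2349 = \left(\frac{25427}{26} + 1161\right) - 2349 = \frac{55613}{26} - 2349 = - \frac{5461}{26}$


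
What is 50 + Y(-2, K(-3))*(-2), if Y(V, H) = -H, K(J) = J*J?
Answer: 68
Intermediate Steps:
K(J) = J²
50 + Y(-2, K(-3))*(-2) = 50 - 1*(-3)²*(-2) = 50 - 1*9*(-2) = 50 - 9*(-2) = 50 + 18 = 68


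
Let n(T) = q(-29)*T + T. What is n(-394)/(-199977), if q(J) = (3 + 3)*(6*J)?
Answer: -410942/199977 ≈ -2.0549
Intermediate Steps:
q(J) = 36*J (q(J) = 6*(6*J) = 36*J)
n(T) = -1043*T (n(T) = (36*(-29))*T + T = -1044*T + T = -1043*T)
n(-394)/(-199977) = -1043*(-394)/(-199977) = 410942*(-1/199977) = -410942/199977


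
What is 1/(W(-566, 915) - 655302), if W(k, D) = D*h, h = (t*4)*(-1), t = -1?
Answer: -1/651642 ≈ -1.5346e-6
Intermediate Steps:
h = 4 (h = -1*4*(-1) = -4*(-1) = 4)
W(k, D) = 4*D (W(k, D) = D*4 = 4*D)
1/(W(-566, 915) - 655302) = 1/(4*915 - 655302) = 1/(3660 - 655302) = 1/(-651642) = -1/651642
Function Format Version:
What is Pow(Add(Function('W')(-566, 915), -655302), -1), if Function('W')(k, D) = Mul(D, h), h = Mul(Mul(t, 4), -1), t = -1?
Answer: Rational(-1, 651642) ≈ -1.5346e-6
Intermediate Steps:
h = 4 (h = Mul(Mul(-1, 4), -1) = Mul(-4, -1) = 4)
Function('W')(k, D) = Mul(4, D) (Function('W')(k, D) = Mul(D, 4) = Mul(4, D))
Pow(Add(Function('W')(-566, 915), -655302), -1) = Pow(Add(Mul(4, 915), -655302), -1) = Pow(Add(3660, -655302), -1) = Pow(-651642, -1) = Rational(-1, 651642)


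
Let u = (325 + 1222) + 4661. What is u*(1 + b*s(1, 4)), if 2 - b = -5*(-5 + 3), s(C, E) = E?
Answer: -192448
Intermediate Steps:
b = -8 (b = 2 - (-5)*(-5 + 3) = 2 - (-5)*(-2) = 2 - 1*10 = 2 - 10 = -8)
u = 6208 (u = 1547 + 4661 = 6208)
u*(1 + b*s(1, 4)) = 6208*(1 - 8*4) = 6208*(1 - 32) = 6208*(-31) = -192448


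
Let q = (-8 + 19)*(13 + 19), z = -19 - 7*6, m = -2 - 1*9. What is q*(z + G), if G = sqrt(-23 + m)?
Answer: -21472 + 352*I*sqrt(34) ≈ -21472.0 + 2052.5*I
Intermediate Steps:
m = -11 (m = -2 - 9 = -11)
G = I*sqrt(34) (G = sqrt(-23 - 11) = sqrt(-34) = I*sqrt(34) ≈ 5.8309*I)
z = -61 (z = -19 - 1*42 = -19 - 42 = -61)
q = 352 (q = 11*32 = 352)
q*(z + G) = 352*(-61 + I*sqrt(34)) = -21472 + 352*I*sqrt(34)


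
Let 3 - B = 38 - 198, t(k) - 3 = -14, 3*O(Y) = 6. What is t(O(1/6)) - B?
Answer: -174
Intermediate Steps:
O(Y) = 2 (O(Y) = (⅓)*6 = 2)
t(k) = -11 (t(k) = 3 - 14 = -11)
B = 163 (B = 3 - (38 - 198) = 3 - 1*(-160) = 3 + 160 = 163)
t(O(1/6)) - B = -11 - 1*163 = -11 - 163 = -174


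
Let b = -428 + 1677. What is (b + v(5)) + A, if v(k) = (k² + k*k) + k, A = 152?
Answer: 1456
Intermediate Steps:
v(k) = k + 2*k² (v(k) = (k² + k²) + k = 2*k² + k = k + 2*k²)
b = 1249
(b + v(5)) + A = (1249 + 5*(1 + 2*5)) + 152 = (1249 + 5*(1 + 10)) + 152 = (1249 + 5*11) + 152 = (1249 + 55) + 152 = 1304 + 152 = 1456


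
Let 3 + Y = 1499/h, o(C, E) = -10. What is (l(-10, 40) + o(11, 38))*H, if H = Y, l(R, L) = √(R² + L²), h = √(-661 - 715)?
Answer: 5*(1 - √17)*(1032 + 1499*I*√86)/172 ≈ -93.693 - 1262.1*I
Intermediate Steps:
h = 4*I*√86 (h = √(-1376) = 4*I*√86 ≈ 37.094*I)
l(R, L) = √(L² + R²)
Y = -3 - 1499*I*√86/344 (Y = -3 + 1499/((4*I*√86)) = -3 + 1499*(-I*√86/344) = -3 - 1499*I*√86/344 ≈ -3.0 - 40.41*I)
H = -3 - 1499*I*√86/344 ≈ -3.0 - 40.41*I
(l(-10, 40) + o(11, 38))*H = (√(40² + (-10)²) - 10)*(-3 - 1499*I*√86/344) = (√(1600 + 100) - 10)*(-3 - 1499*I*√86/344) = (√1700 - 10)*(-3 - 1499*I*√86/344) = (10*√17 - 10)*(-3 - 1499*I*√86/344) = (-10 + 10*√17)*(-3 - 1499*I*√86/344)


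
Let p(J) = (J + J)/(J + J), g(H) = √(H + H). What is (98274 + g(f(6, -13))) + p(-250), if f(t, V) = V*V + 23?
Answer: 98275 + 8*√6 ≈ 98295.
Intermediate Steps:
f(t, V) = 23 + V² (f(t, V) = V² + 23 = 23 + V²)
g(H) = √2*√H (g(H) = √(2*H) = √2*√H)
p(J) = 1 (p(J) = (2*J)/((2*J)) = (2*J)*(1/(2*J)) = 1)
(98274 + g(f(6, -13))) + p(-250) = (98274 + √2*√(23 + (-13)²)) + 1 = (98274 + √2*√(23 + 169)) + 1 = (98274 + √2*√192) + 1 = (98274 + √2*(8*√3)) + 1 = (98274 + 8*√6) + 1 = 98275 + 8*√6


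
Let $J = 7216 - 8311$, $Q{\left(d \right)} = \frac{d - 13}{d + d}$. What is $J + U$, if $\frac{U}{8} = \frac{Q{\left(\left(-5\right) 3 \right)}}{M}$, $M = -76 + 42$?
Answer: $- \frac{279281}{255} \approx -1095.2$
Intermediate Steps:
$Q{\left(d \right)} = \frac{-13 + d}{2 d}$
$M = -34$
$J = -1095$ ($J = 7216 - 8311 = -1095$)
$U = - \frac{56}{255}$ ($U = 8 \frac{\frac{1}{2} \frac{1}{\left(-5\right) 3} \left(-13 - 15\right)}{-34} = 8 \left(- \frac{\frac{1}{2} \frac{1}{-15} \left(-13 - 15\right)}{34}\right) = 8 \left(- \frac{\frac{1}{2} \left(- \frac{1}{15}\right) \left(-28\right)}{34}\right) = 8 \left(\left(- \frac{1}{34}\right) \frac{14}{15}\right) = 8 \left(- \frac{7}{255}\right) = - \frac{56}{255} \approx -0.21961$)
$J + U = -1095 - \frac{56}{255} = - \frac{279281}{255}$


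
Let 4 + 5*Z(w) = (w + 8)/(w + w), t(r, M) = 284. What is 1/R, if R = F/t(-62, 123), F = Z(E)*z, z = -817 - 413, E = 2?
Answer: 284/369 ≈ 0.76965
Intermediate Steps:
z = -1230
Z(w) = -⅘ + (8 + w)/(10*w) (Z(w) = -⅘ + ((w + 8)/(w + w))/5 = -⅘ + ((8 + w)/((2*w)))/5 = -⅘ + ((8 + w)*(1/(2*w)))/5 = -⅘ + ((8 + w)/(2*w))/5 = -⅘ + (8 + w)/(10*w))
F = 369 (F = ((⅒)*(8 - 7*2)/2)*(-1230) = ((⅒)*(½)*(8 - 14))*(-1230) = ((⅒)*(½)*(-6))*(-1230) = -3/10*(-1230) = 369)
R = 369/284 ≈ 1.2993
1/R = 1/(369/284) = 284/369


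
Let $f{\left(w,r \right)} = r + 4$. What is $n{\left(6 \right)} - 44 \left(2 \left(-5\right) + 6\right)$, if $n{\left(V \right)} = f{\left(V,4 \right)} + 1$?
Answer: $185$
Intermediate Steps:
$f{\left(w,r \right)} = 4 + r$
$n{\left(V \right)} = 9$ ($n{\left(V \right)} = \left(4 + 4\right) + 1 = 8 + 1 = 9$)
$n{\left(6 \right)} - 44 \left(2 \left(-5\right) + 6\right) = 9 - 44 \left(2 \left(-5\right) + 6\right) = 9 - 44 \left(-10 + 6\right) = 9 - -176 = 9 + 176 = 185$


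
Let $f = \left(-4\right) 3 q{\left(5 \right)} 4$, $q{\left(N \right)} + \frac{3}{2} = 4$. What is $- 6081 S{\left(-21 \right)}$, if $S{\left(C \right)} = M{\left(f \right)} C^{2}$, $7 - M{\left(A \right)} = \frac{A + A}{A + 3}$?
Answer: $- \frac{172524051}{13} \approx -1.3271 \cdot 10^{7}$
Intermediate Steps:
$q{\left(N \right)} = \frac{5}{2}$ ($q{\left(N \right)} = - \frac{3}{2} + 4 = \frac{5}{2}$)
$f = -120$ ($f = \left(-4\right) 3 \cdot \frac{5}{2} \cdot 4 = \left(-12\right) \frac{5}{2} \cdot 4 = \left(-30\right) 4 = -120$)
$M{\left(A \right)} = 7 - \frac{2 A}{3 + A}$ ($M{\left(A \right)} = 7 - \frac{A + A}{A + 3} = 7 - \frac{2 A}{3 + A}$)
$S{\left(C \right)} = \frac{193 C^{2}}{39}$ ($S{\left(C \right)} = \frac{21 + 5 \left(-120\right)}{3 - 120} C^{2} = \frac{21 - 600}{-117} C^{2} = \left(- \frac{1}{117}\right) \left(-579\right) C^{2} = \frac{193 C^{2}}{39}$)
$- 6081 S{\left(-21 \right)} = - 6081 \frac{193 \left(-21\right)^{2}}{39} = - 6081 \cdot \frac{193}{39} \cdot 441 = \left(-6081\right) \frac{28371}{13} = - \frac{172524051}{13}$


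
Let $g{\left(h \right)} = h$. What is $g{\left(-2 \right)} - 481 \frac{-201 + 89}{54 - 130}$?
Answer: $- \frac{13506}{19} \approx -710.84$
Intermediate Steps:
$g{\left(-2 \right)} - 481 \frac{-201 + 89}{54 - 130} = -2 - 481 \frac{-201 + 89}{54 - 130} = -2 - 481 \left(- \frac{112}{-76}\right) = -2 - 481 \left(\left(-112\right) \left(- \frac{1}{76}\right)\right) = -2 - \frac{13468}{19} = - \frac{13506}{19}$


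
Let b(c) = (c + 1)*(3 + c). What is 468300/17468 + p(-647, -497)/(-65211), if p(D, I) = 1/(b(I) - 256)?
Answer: 1868700345065233/69704158931616 ≈ 26.809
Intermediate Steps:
b(c) = (1 + c)*(3 + c)
p(D, I) = 1/(-253 + I² + 4*I) (p(D, I) = 1/((3 + I² + 4*I) - 256) = 1/(-253 + I² + 4*I))
468300/17468 + p(-647, -497)/(-65211) = 468300/17468 + 1/((-253 + (-497)² + 4*(-497))*(-65211)) = 468300*(1/17468) - 1/65211/(-253 + 247009 - 1988) = 117075/4367 - 1/65211/244768 = 117075/4367 + (1/244768)*(-1/65211) = 117075/4367 - 1/15961566048 = 1868700345065233/69704158931616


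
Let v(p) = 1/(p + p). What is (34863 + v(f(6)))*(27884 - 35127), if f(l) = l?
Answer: -3030159751/12 ≈ -2.5251e+8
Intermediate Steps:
v(p) = 1/(2*p)
(34863 + v(f(6)))*(27884 - 35127) = (34863 + (1/2)/6)*(27884 - 35127) = (34863 + (1/2)*(1/6))*(-7243) = (34863 + 1/12)*(-7243) = (418357/12)*(-7243) = -3030159751/12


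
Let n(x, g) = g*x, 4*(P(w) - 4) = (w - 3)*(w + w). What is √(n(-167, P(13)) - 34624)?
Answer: I*√46147 ≈ 214.82*I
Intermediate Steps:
P(w) = 4 + w*(-3 + w)/2 (P(w) = 4 + ((w - 3)*(w + w))/4 = 4 + ((-3 + w)*(2*w))/4 = 4 + (2*w*(-3 + w))/4 = 4 + w*(-3 + w)/2)
√(n(-167, P(13)) - 34624) = √((4 + (½)*13² - 3/2*13)*(-167) - 34624) = √((4 + (½)*169 - 39/2)*(-167) - 34624) = √((4 + 169/2 - 39/2)*(-167) - 34624) = √(69*(-167) - 34624) = √(-11523 - 34624) = √(-46147) = I*√46147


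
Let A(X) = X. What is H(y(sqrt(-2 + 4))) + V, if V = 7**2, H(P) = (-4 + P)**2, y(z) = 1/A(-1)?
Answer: 74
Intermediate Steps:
y(z) = -1 (y(z) = 1/(-1) = -1)
V = 49
H(y(sqrt(-2 + 4))) + V = (-4 - 1)**2 + 49 = (-5)**2 + 49 = 25 + 49 = 74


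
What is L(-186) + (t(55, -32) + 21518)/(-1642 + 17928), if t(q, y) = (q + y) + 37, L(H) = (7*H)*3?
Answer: -31795769/8143 ≈ -3904.7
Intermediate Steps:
L(H) = 21*H
t(q, y) = 37 + q + y
L(-186) + (t(55, -32) + 21518)/(-1642 + 17928) = 21*(-186) + ((37 + 55 - 32) + 21518)/(-1642 + 17928) = -3906 + (60 + 21518)/16286 = -3906 + 21578*(1/16286) = -3906 + 10789/8143 = -31795769/8143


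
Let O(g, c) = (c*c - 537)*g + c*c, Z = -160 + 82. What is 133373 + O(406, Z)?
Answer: 2391539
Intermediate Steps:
Z = -78
O(g, c) = c² + g*(-537 + c²) (O(g, c) = (c² - 537)*g + c² = (-537 + c²)*g + c² = g*(-537 + c²) + c² = c² + g*(-537 + c²))
133373 + O(406, Z) = 133373 + ((-78)² - 537*406 + 406*(-78)²) = 133373 + (6084 - 218022 + 406*6084) = 133373 + (6084 - 218022 + 2470104) = 133373 + 2258166 = 2391539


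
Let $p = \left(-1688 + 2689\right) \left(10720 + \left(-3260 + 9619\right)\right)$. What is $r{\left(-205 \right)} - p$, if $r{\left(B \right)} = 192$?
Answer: $-17095887$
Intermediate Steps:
$p = 17096079$ ($p = 1001 \left(10720 + 6359\right) = 1001 \cdot 17079 = 17096079$)
$r{\left(-205 \right)} - p = 192 - 17096079 = -17095887$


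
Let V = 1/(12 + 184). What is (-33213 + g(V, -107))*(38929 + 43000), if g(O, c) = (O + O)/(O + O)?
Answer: -2721025948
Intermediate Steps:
V = 1/196 ≈ 0.0051020
g(O, c) = 1 (g(O, c) = (2*O)/((2*O)) = (2*O)*(1/(2*O)) = 1)
(-33213 + g(V, -107))*(38929 + 43000) = (-33213 + 1)*(38929 + 43000) = -33212*81929 = -2721025948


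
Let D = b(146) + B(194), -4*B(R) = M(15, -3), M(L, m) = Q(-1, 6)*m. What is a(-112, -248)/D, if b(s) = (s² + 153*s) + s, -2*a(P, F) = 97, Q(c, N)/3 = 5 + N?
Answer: -194/175299 ≈ -0.0011067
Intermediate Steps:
Q(c, N) = 15 + 3*N (Q(c, N) = 3*(5 + N) = 15 + 3*N)
a(P, F) = -97/2 (a(P, F) = -½*97 = -97/2)
M(L, m) = 33*m (M(L, m) = (15 + 3*6)*m = (15 + 18)*m = 33*m)
b(s) = s² + 154*s
B(R) = 99/4 (B(R) = -33*(-3)/4 = -¼*(-99) = 99/4)
D = 175299/4 (D = 146*(154 + 146) + 99/4 = 146*300 + 99/4 = 43800 + 99/4 = 175299/4 ≈ 43825.)
a(-112, -248)/D = -97/(2*175299/4) = -97/2*4/175299 = -194/175299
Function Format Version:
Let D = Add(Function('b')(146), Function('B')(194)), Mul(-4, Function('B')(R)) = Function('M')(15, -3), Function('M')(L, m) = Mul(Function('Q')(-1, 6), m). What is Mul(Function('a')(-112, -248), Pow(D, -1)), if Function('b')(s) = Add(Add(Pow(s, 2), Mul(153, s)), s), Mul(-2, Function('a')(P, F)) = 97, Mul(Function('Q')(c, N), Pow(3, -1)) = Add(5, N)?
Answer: Rational(-194, 175299) ≈ -0.0011067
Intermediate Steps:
Function('Q')(c, N) = Add(15, Mul(3, N)) (Function('Q')(c, N) = Mul(3, Add(5, N)) = Add(15, Mul(3, N)))
Function('a')(P, F) = Rational(-97, 2) (Function('a')(P, F) = Mul(Rational(-1, 2), 97) = Rational(-97, 2))
Function('M')(L, m) = Mul(33, m) (Function('M')(L, m) = Mul(Add(15, Mul(3, 6)), m) = Mul(Add(15, 18), m) = Mul(33, m))
Function('b')(s) = Add(Pow(s, 2), Mul(154, s))
Function('B')(R) = Rational(99, 4) (Function('B')(R) = Mul(Rational(-1, 4), Mul(33, -3)) = Mul(Rational(-1, 4), -99) = Rational(99, 4))
D = Rational(175299, 4) (D = Add(Mul(146, Add(154, 146)), Rational(99, 4)) = Add(Mul(146, 300), Rational(99, 4)) = Add(43800, Rational(99, 4)) = Rational(175299, 4) ≈ 43825.)
Mul(Function('a')(-112, -248), Pow(D, -1)) = Mul(Rational(-97, 2), Pow(Rational(175299, 4), -1)) = Mul(Rational(-97, 2), Rational(4, 175299)) = Rational(-194, 175299)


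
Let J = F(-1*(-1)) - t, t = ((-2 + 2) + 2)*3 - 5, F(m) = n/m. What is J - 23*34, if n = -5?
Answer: -788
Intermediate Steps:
F(m) = -5/m
t = 1 (t = (0 + 2)*3 - 5 = 2*3 - 5 = 6 - 5 = 1)
J = -6 (J = -5/((-1*(-1))) - 1*1 = -5/1 - 1 = -5*1 - 1 = -5 - 1 = -6)
J - 23*34 = -6 - 23*34 = -6 - 782 = -788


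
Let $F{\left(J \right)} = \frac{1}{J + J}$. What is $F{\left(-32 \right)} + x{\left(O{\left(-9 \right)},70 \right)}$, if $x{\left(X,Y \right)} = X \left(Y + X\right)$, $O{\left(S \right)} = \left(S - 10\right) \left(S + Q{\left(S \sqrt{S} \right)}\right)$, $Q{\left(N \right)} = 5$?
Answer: $\frac{710143}{64} \approx 11096.0$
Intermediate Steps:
$O{\left(S \right)} = \left(-10 + S\right) \left(5 + S\right)$ ($O{\left(S \right)} = \left(S - 10\right) \left(S + 5\right) = \left(-10 + S\right) \left(5 + S\right)$)
$F{\left(J \right)} = \frac{1}{2 J}$
$x{\left(X,Y \right)} = X \left(X + Y\right)$
$F{\left(-32 \right)} + x{\left(O{\left(-9 \right)},70 \right)} = \frac{1}{2 \left(-32\right)} + \left(-50 + \left(-9\right)^{2} - -45\right) \left(\left(-50 + \left(-9\right)^{2} - -45\right) + 70\right) = \frac{1}{2} \left(- \frac{1}{32}\right) + \left(-50 + 81 + 45\right) \left(\left(-50 + 81 + 45\right) + 70\right) = - \frac{1}{64} + 76 \left(76 + 70\right) = - \frac{1}{64} + 76 \cdot 146 = - \frac{1}{64} + 11096 = \frac{710143}{64}$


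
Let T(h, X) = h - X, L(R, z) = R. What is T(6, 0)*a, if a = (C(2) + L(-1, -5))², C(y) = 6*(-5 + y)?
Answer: 2166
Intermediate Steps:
C(y) = -30 + 6*y
a = 361 (a = ((-30 + 6*2) - 1)² = ((-30 + 12) - 1)² = (-18 - 1)² = (-19)² = 361)
T(6, 0)*a = (6 - 1*0)*361 = (6 + 0)*361 = 6*361 = 2166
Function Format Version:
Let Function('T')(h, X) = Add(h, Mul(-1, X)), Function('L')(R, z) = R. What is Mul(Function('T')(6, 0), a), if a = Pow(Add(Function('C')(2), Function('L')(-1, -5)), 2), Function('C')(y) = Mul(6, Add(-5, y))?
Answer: 2166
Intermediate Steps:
Function('C')(y) = Add(-30, Mul(6, y))
a = 361 (a = Pow(Add(Add(-30, Mul(6, 2)), -1), 2) = Pow(Add(Add(-30, 12), -1), 2) = Pow(Add(-18, -1), 2) = Pow(-19, 2) = 361)
Mul(Function('T')(6, 0), a) = Mul(Add(6, Mul(-1, 0)), 361) = Mul(Add(6, 0), 361) = Mul(6, 361) = 2166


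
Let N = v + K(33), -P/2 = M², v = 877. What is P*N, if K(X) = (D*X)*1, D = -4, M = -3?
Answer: -13410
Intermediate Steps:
P = -18 (P = -2*(-3)² = -2*9 = -18)
K(X) = -4*X (K(X) = -4*X*1 = -4*X)
N = 745 (N = 877 - 4*33 = 877 - 132 = 745)
P*N = -18*745 = -13410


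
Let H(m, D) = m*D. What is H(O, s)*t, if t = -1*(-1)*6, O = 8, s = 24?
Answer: 1152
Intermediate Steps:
H(m, D) = D*m
t = 6 (t = 1*6 = 6)
H(O, s)*t = (24*8)*6 = 192*6 = 1152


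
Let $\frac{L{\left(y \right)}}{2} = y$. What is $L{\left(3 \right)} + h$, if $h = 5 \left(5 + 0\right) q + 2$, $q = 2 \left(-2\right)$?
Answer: $-92$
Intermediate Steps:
$L{\left(y \right)} = 2 y$
$q = -4$
$h = -98$ ($h = 5 \left(5 + 0\right) \left(-4\right) + 2 = 5 \cdot 5 \left(-4\right) + 2 = 25 \left(-4\right) + 2 = -100 + 2 = -98$)
$L{\left(3 \right)} + h = 2 \cdot 3 - 98 = 6 - 98 = -92$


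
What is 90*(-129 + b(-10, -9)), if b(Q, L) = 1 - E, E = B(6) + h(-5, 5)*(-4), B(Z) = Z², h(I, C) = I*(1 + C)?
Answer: -25560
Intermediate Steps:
E = 156 (E = 6² - 5*(1 + 5)*(-4) = 36 - 5*6*(-4) = 36 - 30*(-4) = 36 + 120 = 156)
b(Q, L) = -155 (b(Q, L) = 1 - 1*156 = 1 - 156 = -155)
90*(-129 + b(-10, -9)) = 90*(-129 - 155) = 90*(-284) = -25560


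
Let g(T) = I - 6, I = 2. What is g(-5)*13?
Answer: -52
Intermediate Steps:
g(T) = -4 (g(T) = 2 - 6 = -4)
g(-5)*13 = -4*13 = -52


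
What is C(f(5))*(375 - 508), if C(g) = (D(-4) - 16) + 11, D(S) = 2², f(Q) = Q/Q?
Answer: 133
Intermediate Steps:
f(Q) = 1
D(S) = 4
C(g) = -1 (C(g) = (4 - 16) + 11 = -12 + 11 = -1)
C(f(5))*(375 - 508) = -(375 - 508) = -1*(-133) = 133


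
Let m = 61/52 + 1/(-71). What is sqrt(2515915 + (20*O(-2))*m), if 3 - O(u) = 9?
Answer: 5*sqrt(85730498581)/923 ≈ 1586.1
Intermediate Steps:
O(u) = -6 (O(u) = 3 - 1*9 = 3 - 9 = -6)
m = 4279/3692 (m = 61*(1/52) + 1*(-1/71) = 61/52 - 1/71 = 4279/3692 ≈ 1.1590)
sqrt(2515915 + (20*O(-2))*m) = sqrt(2515915 + (20*(-6))*(4279/3692)) = sqrt(2515915 - 120*4279/3692) = sqrt(2515915 - 128370/923) = sqrt(2322061175/923) = 5*sqrt(85730498581)/923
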